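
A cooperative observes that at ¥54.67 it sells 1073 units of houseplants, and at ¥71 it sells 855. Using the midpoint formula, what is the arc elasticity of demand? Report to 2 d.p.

ΔQ = 855 − 1073 = -218; ΔP = 71 − 54.67 = 16.33.
Midpoints: P̄ = 62.84, Q̄ = 964.0.
ε = (ΔQ/ΔP)(P̄/Q̄) = (-218/16.33)(62.84/964.0).

-0.87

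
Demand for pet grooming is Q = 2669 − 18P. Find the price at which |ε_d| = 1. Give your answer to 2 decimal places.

For linear demand Q = a − bP, ε = −bP/(a − bP). |ε| = 1 when bP = a − bP, i.e. P = a/(2b).
P = 2669/(2·18) = 2669/36 = 74.1389.

74.14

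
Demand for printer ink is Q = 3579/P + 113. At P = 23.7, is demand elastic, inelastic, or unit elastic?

Q = 264.013, dQ/dP = -6.372.
ε = (dQ/dP)(P/Q) ≈ -0.572.
|ε| = 0.57 < 1.

inelastic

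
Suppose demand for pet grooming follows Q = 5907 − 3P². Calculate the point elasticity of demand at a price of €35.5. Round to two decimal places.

-3.56

At P = 35.5, Q = 2126.250.
dQ/dP = −6P = -213.
ε = (dQ/dP)(P/Q) = (-213)(35.5/2126.250).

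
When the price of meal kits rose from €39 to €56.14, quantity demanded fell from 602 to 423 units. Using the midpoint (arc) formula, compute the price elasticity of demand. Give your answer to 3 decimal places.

ΔQ = 423 − 602 = -179; ΔP = 56.14 − 39 = 17.14.
Midpoints: P̄ = 47.57, Q̄ = 512.5.
ε = (ΔQ/ΔP)(P̄/Q̄) = (-179/17.14)(47.57/512.5).

-0.969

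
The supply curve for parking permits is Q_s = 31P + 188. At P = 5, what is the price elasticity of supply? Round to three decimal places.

0.452

At P = 5, Q_s = 343.
dQ_s/dP = 31.
ε_s = (dQ_s/dP)(P/Q_s) = (31)(5/343).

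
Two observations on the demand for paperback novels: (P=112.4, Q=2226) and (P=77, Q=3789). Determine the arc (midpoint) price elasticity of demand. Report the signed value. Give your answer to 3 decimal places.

-1.390

ΔQ = 3789 − 2226 = 1563; ΔP = 77 − 112.4 = -35.4.
Midpoints: P̄ = 94.70, Q̄ = 3007.5.
ε = (ΔQ/ΔP)(P̄/Q̄) = (1563/-35.4)(94.70/3007.5).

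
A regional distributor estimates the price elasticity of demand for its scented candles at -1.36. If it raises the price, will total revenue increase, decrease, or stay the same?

|ε| = 1.36 > 1, so demand is elastic. A price rise therefore reduces total revenue.

decrease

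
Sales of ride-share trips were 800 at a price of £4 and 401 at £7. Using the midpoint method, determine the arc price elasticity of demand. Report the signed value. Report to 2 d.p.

-1.22

ΔQ = 401 − 800 = -399; ΔP = 7 − 4 = 3.
Midpoints: P̄ = 5.50, Q̄ = 600.5.
ε = (ΔQ/ΔP)(P̄/Q̄) = (-399/3)(5.50/600.5).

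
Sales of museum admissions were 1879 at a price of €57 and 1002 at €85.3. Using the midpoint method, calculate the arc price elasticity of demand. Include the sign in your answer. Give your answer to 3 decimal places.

ΔQ = 1002 − 1879 = -877; ΔP = 85.3 − 57 = 28.3.
Midpoints: P̄ = 71.15, Q̄ = 1440.5.
ε = (ΔQ/ΔP)(P̄/Q̄) = (-877/28.3)(71.15/1440.5).

-1.531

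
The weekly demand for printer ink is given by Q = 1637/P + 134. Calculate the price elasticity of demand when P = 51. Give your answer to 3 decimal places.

-0.193

At P = 51, Q = 166.098.
dQ/dP = −1637/P² = -0.629.
ε = (dQ/dP)(P/Q) = (-0.629)(51/166.098).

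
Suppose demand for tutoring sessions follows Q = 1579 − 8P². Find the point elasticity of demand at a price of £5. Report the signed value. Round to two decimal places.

-0.29

At P = 5, Q = 1379.
dQ/dP = −16P = -80.
ε = (dQ/dP)(P/Q) = (-80)(5/1379).
|ε| < 1, so demand is inelastic at this price.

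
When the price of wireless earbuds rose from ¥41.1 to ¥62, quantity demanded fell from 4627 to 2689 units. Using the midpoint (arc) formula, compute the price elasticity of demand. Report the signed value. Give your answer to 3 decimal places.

-1.307

ΔQ = 2689 − 4627 = -1938; ΔP = 62 − 41.1 = 20.9.
Midpoints: P̄ = 51.55, Q̄ = 3658.0.
ε = (ΔQ/ΔP)(P̄/Q̄) = (-1938/20.9)(51.55/3658.0).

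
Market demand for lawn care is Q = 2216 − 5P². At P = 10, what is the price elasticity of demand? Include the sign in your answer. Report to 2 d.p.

At P = 10, Q = 1716.
dQ/dP = −10P = -100.
ε = (dQ/dP)(P/Q) = (-100)(10/1716).

-0.58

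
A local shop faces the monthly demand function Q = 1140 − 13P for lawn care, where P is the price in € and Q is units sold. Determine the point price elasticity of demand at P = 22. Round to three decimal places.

At P = 22, Q = 854.
dQ/dP = −13.
ε = (dQ/dP)(P/Q) = (-13)(22/854).

-0.335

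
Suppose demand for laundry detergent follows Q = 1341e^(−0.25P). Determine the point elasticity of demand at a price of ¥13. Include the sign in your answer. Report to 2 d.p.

-3.25

At P = 13, Q = 51.996.
dQ/dP = −0.25·1341e^(−0.25P) = −0.25Q = -12.999.
ε = (dQ/dP)(P/Q) = (-12.999)(13/51.996).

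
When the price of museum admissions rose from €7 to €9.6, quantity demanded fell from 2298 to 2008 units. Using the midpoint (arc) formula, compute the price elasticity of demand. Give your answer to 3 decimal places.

ΔQ = 2008 − 2298 = -290; ΔP = 9.6 − 7 = 2.6.
Midpoints: P̄ = 8.30, Q̄ = 2153.0.
ε = (ΔQ/ΔP)(P̄/Q̄) = (-290/2.6)(8.30/2153.0).

-0.430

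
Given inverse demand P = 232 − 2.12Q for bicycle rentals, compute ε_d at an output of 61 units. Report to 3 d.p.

-0.794

At Q = 61, P = 232 − 2.12(61) = 102.68.
dP/dQ = −2.12, so dQ/dP = 1/(−2.12) = -0.472.
ε = (dQ/dP)(P/Q) = (-0.472)(102.68/61).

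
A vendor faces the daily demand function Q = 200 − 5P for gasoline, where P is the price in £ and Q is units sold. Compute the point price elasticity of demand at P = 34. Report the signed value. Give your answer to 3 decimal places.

-5.667

At P = 34, Q = 30.
dQ/dP = −5.
ε = (dQ/dP)(P/Q) = (-5)(34/30).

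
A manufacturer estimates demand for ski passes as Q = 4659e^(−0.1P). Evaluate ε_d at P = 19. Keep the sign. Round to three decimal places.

-1.900

At P = 19, Q = 696.840.
dQ/dP = −0.1·4659e^(−0.1P) = −0.1Q = -69.684.
ε = (dQ/dP)(P/Q) = (-69.684)(19/696.840).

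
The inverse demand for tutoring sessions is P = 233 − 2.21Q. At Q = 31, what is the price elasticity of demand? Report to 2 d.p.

-2.40

At Q = 31, P = 233 − 2.21(31) = 164.49.
dP/dQ = −2.21, so dQ/dP = 1/(−2.21) = -0.452.
ε = (dQ/dP)(P/Q) = (-0.452)(164.49/31).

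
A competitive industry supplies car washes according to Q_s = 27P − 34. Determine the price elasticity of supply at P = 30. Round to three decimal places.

At P = 30, Q_s = 776.
dQ_s/dP = 27.
ε_s = (dQ_s/dP)(P/Q_s) = (27)(30/776).

1.044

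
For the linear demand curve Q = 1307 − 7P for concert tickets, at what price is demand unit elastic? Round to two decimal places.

For linear demand Q = a − bP, ε = −bP/(a − bP). |ε| = 1 when bP = a − bP, i.e. P = a/(2b).
P = 1307/(2·7) = 1307/14 = 93.3571.

93.36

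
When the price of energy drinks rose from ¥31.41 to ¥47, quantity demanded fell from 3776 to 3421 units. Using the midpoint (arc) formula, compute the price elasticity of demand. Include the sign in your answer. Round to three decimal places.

-0.248

ΔQ = 3421 − 3776 = -355; ΔP = 47 − 31.41 = 15.59.
Midpoints: P̄ = 39.20, Q̄ = 3598.5.
ε = (ΔQ/ΔP)(P̄/Q̄) = (-355/15.59)(39.20/3598.5).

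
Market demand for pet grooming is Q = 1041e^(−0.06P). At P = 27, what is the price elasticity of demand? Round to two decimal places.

-1.62

At P = 27, Q = 206.013.
dQ/dP = −0.06·1041e^(−0.06P) = −0.06Q = -12.361.
ε = (dQ/dP)(P/Q) = (-12.361)(27/206.013).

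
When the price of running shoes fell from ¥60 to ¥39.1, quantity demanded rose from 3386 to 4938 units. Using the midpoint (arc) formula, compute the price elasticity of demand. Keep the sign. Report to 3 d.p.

ΔQ = 4938 − 3386 = 1552; ΔP = 39.1 − 60 = -20.9.
Midpoints: P̄ = 49.55, Q̄ = 4162.0.
ε = (ΔQ/ΔP)(P̄/Q̄) = (1552/-20.9)(49.55/4162.0).

-0.884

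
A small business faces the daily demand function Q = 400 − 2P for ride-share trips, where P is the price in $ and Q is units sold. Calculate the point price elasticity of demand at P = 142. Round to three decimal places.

-2.448

At P = 142, Q = 116.
dQ/dP = −2.
ε = (dQ/dP)(P/Q) = (-2)(142/116).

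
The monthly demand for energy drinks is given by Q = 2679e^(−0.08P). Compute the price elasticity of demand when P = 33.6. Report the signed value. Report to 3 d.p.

At P = 33.6, Q = 182.217.
dQ/dP = −0.08·2679e^(−0.08P) = −0.08Q = -14.577.
ε = (dQ/dP)(P/Q) = (-14.577)(33.6/182.217).
|ε| > 1, so demand is elastic at this price.

-2.688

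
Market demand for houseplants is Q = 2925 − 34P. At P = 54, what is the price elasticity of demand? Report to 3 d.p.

-1.686

At P = 54, Q = 1089.
dQ/dP = −34.
ε = (dQ/dP)(P/Q) = (-34)(54/1089).
|ε| > 1, so demand is elastic at this price.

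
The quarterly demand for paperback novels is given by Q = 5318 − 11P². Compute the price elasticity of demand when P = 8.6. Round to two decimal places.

At P = 8.6, Q = 4504.440.
dQ/dP = −22P = -189.200.
ε = (dQ/dP)(P/Q) = (-189.200)(8.6/4504.440).

-0.36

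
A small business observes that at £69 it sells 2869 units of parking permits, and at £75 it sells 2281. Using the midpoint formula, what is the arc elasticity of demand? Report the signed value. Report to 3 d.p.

-2.740

ΔQ = 2281 − 2869 = -588; ΔP = 75 − 69 = 6.
Midpoints: P̄ = 72.00, Q̄ = 2575.0.
ε = (ΔQ/ΔP)(P̄/Q̄) = (-588/6)(72.00/2575.0).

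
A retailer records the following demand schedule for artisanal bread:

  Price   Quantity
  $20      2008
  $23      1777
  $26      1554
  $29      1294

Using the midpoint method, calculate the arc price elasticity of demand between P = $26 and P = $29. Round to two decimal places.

At P = 26, Q = 1554; at P = 29, Q = 1294.
ΔQ = -260, ΔP = 3. Midpoints: P̄ = 27.50, Q̄ = 1424.0.
ε = (ΔQ/ΔP)(P̄/Q̄) = (-260/3)(27.50/1424.0).

-1.67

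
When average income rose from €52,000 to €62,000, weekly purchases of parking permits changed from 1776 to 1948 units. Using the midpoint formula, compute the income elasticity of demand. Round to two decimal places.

ΔQ = 172, ΔI = 10000. Midpoints: Ī = 57,000, Q̄ = 1862.0.
ε_I = (ΔQ/ΔI)(Ī/Q̄) = (172/10000)(57000/1862.0).

0.53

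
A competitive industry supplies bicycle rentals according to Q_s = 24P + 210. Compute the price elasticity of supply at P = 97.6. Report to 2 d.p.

At P = 97.6, Q_s = 2552.40.
dQ_s/dP = 24.
ε_s = (dQ_s/dP)(P/Q_s) = (24)(97.6/2552.40).

0.92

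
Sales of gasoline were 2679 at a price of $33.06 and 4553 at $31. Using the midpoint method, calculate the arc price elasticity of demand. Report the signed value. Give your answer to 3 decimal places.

ΔQ = 4553 − 2679 = 1874; ΔP = 31 − 33.06 = -2.06.
Midpoints: P̄ = 32.03, Q̄ = 3616.0.
ε = (ΔQ/ΔP)(P̄/Q̄) = (1874/-2.06)(32.03/3616.0).

-8.058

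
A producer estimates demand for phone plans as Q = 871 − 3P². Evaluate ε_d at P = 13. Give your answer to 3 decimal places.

At P = 13, Q = 364.
dQ/dP = −6P = -78.
ε = (dQ/dP)(P/Q) = (-78)(13/364).

-2.786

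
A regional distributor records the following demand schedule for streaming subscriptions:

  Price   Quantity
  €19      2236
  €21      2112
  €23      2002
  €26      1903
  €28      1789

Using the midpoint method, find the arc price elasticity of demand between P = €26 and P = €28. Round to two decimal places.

At P = 26, Q = 1903; at P = 28, Q = 1789.
ΔQ = -114, ΔP = 2. Midpoints: P̄ = 27.00, Q̄ = 1846.0.
ε = (ΔQ/ΔP)(P̄/Q̄) = (-114/2)(27.00/1846.0).

-0.83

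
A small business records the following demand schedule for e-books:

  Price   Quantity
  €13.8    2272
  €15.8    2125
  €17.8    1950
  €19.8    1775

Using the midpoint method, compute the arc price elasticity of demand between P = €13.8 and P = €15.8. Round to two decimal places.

-0.49

At P = 13.8, Q = 2272; at P = 15.8, Q = 2125.
ΔQ = -147, ΔP = 2.0. Midpoints: P̄ = 14.80, Q̄ = 2198.5.
ε = (ΔQ/ΔP)(P̄/Q̄) = (-147/2.0)(14.80/2198.5).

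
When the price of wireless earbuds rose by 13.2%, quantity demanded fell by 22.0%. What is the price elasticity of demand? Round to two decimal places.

-1.67

ε = %ΔQ / %ΔP = (-22.0)/(13.2) = -1.667.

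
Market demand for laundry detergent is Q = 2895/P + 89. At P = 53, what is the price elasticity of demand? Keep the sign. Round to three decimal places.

-0.380

At P = 53, Q = 143.623.
dQ/dP = −2895/P² = -1.031.
ε = (dQ/dP)(P/Q) = (-1.031)(53/143.623).
|ε| < 1, so demand is inelastic at this price.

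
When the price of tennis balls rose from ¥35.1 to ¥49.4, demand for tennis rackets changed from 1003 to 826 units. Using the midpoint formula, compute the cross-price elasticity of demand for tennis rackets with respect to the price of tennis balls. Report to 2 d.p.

ΔQ_x = 826 − 1003 = -177; ΔP_y = 49.4 − 35.1 = 14.3.
Midpoints: P̄_y = 42.25, Q̄_x = 914.5.
ε_xy = (ΔQ_x/ΔP_y)(P̄_y/Q̄_x) = (-177/14.3)(42.25/914.5).
ε_xy < 0, so the goods are complements.

-0.57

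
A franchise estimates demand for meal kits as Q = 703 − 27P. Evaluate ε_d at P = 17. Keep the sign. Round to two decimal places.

-1.88

At P = 17, Q = 244.
dQ/dP = −27.
ε = (dQ/dP)(P/Q) = (-27)(17/244).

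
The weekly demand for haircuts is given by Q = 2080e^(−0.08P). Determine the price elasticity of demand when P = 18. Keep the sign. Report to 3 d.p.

At P = 18, Q = 492.810.
dQ/dP = −0.08·2080e^(−0.08P) = −0.08Q = -39.425.
ε = (dQ/dP)(P/Q) = (-39.425)(18/492.810).

-1.440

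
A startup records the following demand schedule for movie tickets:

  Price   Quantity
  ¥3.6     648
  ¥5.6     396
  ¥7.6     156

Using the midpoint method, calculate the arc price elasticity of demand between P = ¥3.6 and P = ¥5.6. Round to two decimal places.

At P = 3.6, Q = 648; at P = 5.6, Q = 396.
ΔQ = -252, ΔP = 2.0. Midpoints: P̄ = 4.60, Q̄ = 522.0.
ε = (ΔQ/ΔP)(P̄/Q̄) = (-252/2.0)(4.60/522.0).

-1.11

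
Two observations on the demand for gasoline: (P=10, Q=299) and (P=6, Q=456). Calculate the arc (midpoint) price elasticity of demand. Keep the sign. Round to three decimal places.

-0.832

ΔQ = 456 − 299 = 157; ΔP = 6 − 10 = -4.
Midpoints: P̄ = 8.00, Q̄ = 377.5.
ε = (ΔQ/ΔP)(P̄/Q̄) = (157/-4)(8.00/377.5).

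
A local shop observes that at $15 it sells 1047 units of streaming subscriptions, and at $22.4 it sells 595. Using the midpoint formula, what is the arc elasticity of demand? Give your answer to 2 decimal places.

-1.39

ΔQ = 595 − 1047 = -452; ΔP = 22.4 − 15 = 7.4.
Midpoints: P̄ = 18.70, Q̄ = 821.0.
ε = (ΔQ/ΔP)(P̄/Q̄) = (-452/7.4)(18.70/821.0).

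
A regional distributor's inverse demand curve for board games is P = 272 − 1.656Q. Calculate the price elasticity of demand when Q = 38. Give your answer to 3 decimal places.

At Q = 38, P = 272 − 1.656(38) = 209.07.
dP/dQ = −1.656, so dQ/dP = 1/(−1.656) = -0.604.
ε = (dQ/dP)(P/Q) = (-0.604)(209.07/38).

-3.322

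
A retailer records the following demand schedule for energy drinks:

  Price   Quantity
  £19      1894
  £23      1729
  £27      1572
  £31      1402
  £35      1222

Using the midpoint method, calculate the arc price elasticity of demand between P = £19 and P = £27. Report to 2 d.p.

-0.53

At P = 19, Q = 1894; at P = 27, Q = 1572.
ΔQ = -322, ΔP = 8. Midpoints: P̄ = 23.00, Q̄ = 1733.0.
ε = (ΔQ/ΔP)(P̄/Q̄) = (-322/8)(23.00/1733.0).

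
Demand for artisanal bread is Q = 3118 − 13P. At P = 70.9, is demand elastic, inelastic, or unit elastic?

inelastic

Q = 2196.300, dQ/dP = -13.
ε = (dQ/dP)(P/Q) ≈ -0.420.
|ε| = 0.42 < 1.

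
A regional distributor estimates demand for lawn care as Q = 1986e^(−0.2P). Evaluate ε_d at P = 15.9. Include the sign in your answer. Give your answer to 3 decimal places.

-3.180

At P = 15.9, Q = 82.589.
dQ/dP = −0.2·1986e^(−0.2P) = −0.2Q = -16.518.
ε = (dQ/dP)(P/Q) = (-16.518)(15.9/82.589).
|ε| > 1, so demand is elastic at this price.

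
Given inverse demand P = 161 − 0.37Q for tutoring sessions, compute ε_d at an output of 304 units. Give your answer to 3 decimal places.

-0.431

At Q = 304, P = 161 − 0.37(304) = 48.52.
dP/dQ = −0.37, so dQ/dP = 1/(−0.37) = -2.703.
ε = (dQ/dP)(P/Q) = (-2.703)(48.52/304).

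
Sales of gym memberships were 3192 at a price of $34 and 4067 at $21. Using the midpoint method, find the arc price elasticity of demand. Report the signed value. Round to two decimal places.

-0.51

ΔQ = 4067 − 3192 = 875; ΔP = 21 − 34 = -13.
Midpoints: P̄ = 27.50, Q̄ = 3629.5.
ε = (ΔQ/ΔP)(P̄/Q̄) = (875/-13)(27.50/3629.5).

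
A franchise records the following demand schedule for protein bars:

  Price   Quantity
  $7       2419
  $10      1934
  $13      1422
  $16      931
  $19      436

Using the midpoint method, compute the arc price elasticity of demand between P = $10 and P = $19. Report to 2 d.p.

-2.04

At P = 10, Q = 1934; at P = 19, Q = 436.
ΔQ = -1498, ΔP = 9. Midpoints: P̄ = 14.50, Q̄ = 1185.0.
ε = (ΔQ/ΔP)(P̄/Q̄) = (-1498/9)(14.50/1185.0).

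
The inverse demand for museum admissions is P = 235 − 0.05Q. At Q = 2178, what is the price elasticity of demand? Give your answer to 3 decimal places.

At Q = 2178, P = 235 − 0.05(2178) = 126.10.
dP/dQ = −0.05, so dQ/dP = 1/(−0.05) = -20.000.
ε = (dQ/dP)(P/Q) = (-20.000)(126.10/2178).

-1.158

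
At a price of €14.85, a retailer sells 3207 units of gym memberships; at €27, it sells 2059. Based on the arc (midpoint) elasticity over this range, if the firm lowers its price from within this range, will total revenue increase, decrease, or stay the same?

decrease

Arc ε = (-1148/12.15)(20.93/2633.0) ≈ -0.751.
|ε| = 0.75 < 1, so demand is inelastic. A price cut therefore reduces total revenue.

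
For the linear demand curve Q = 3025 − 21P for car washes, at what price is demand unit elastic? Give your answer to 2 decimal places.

72.02

For linear demand Q = a − bP, ε = −bP/(a − bP). |ε| = 1 when bP = a − bP, i.e. P = a/(2b).
P = 3025/(2·21) = 3025/42 = 72.0238.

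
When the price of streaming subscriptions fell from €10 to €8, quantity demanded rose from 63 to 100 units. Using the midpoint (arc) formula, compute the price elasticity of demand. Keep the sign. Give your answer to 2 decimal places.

-2.04

ΔQ = 100 − 63 = 37; ΔP = 8 − 10 = -2.
Midpoints: P̄ = 9.00, Q̄ = 81.5.
ε = (ΔQ/ΔP)(P̄/Q̄) = (37/-2)(9.00/81.5).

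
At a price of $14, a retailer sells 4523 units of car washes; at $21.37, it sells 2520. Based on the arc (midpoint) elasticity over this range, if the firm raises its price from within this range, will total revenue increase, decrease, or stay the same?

Arc ε = (-2003/7.37)(17.69/3521.5) ≈ -1.365.
|ε| = 1.36 > 1, so demand is elastic. A price rise therefore reduces total revenue.

decrease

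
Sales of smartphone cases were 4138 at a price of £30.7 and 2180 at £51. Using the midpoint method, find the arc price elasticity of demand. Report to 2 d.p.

ΔQ = 2180 − 4138 = -1958; ΔP = 51 − 30.7 = 20.3.
Midpoints: P̄ = 40.85, Q̄ = 3159.0.
ε = (ΔQ/ΔP)(P̄/Q̄) = (-1958/20.3)(40.85/3159.0).

-1.25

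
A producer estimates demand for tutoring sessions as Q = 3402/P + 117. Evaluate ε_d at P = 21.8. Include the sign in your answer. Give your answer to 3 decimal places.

At P = 21.8, Q = 273.055.
dQ/dP = −3402/P² = -7.158.
ε = (dQ/dP)(P/Q) = (-7.158)(21.8/273.055).
|ε| < 1, so demand is inelastic at this price.

-0.572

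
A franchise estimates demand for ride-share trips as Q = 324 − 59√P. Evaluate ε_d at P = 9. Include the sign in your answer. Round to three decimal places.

At P = 9, Q = 147.
dQ/dP = −59/(2√P) = -9.833.
ε = (dQ/dP)(P/Q) = (-9.833)(9/147).

-0.602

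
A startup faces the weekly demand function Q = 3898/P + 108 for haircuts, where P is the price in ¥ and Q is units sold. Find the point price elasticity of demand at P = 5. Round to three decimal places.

-0.878

At P = 5, Q = 887.600.
dQ/dP = −3898/P² = -155.920.
ε = (dQ/dP)(P/Q) = (-155.920)(5/887.600).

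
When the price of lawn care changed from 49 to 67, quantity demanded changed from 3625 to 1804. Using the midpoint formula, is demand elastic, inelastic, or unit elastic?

elastic

Arc ε ≈ -2.162.
|ε| = 2.16 > 1.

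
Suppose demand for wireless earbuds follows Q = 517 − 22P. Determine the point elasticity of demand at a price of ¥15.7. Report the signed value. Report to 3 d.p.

At P = 15.7, Q = 171.600.
dQ/dP = −22.
ε = (dQ/dP)(P/Q) = (-22)(15.7/171.600).

-2.013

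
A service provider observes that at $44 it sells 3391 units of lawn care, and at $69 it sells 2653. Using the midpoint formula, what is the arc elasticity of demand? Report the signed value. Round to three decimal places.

-0.552

ΔQ = 2653 − 3391 = -738; ΔP = 69 − 44 = 25.
Midpoints: P̄ = 56.50, Q̄ = 3022.0.
ε = (ΔQ/ΔP)(P̄/Q̄) = (-738/25)(56.50/3022.0).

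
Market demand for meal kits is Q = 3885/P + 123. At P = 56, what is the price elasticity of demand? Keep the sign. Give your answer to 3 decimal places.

-0.361

At P = 56, Q = 192.375.
dQ/dP = −3885/P² = -1.239.
ε = (dQ/dP)(P/Q) = (-1.239)(56/192.375).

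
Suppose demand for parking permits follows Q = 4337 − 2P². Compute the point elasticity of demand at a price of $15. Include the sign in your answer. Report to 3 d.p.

-0.232

At P = 15, Q = 3887.
dQ/dP = −4P = -60.
ε = (dQ/dP)(P/Q) = (-60)(15/3887).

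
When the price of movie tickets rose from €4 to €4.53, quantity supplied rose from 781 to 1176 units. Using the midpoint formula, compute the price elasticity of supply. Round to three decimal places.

3.248

ΔQ = 1176 − 781 = 395; ΔP = 4.53 − 4 = 0.53.
Midpoints: P̄ = 4.27, Q̄ = 978.5.
ε_s = (ΔQ/ΔP)(P̄/Q̄) = (395/0.53)(4.27/978.5).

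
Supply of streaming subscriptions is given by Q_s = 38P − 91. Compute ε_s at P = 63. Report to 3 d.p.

1.040

At P = 63, Q_s = 2303.
dQ_s/dP = 38.
ε_s = (dQ_s/dP)(P/Q_s) = (38)(63/2303).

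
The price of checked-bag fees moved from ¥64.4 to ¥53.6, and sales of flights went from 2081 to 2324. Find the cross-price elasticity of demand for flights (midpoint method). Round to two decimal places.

-0.60

ΔQ_x = 2324 − 2081 = 243; ΔP_y = 53.6 − 64.4 = -10.8.
Midpoints: P̄_y = 59.00, Q̄_x = 2202.5.
ε_xy = (ΔQ_x/ΔP_y)(P̄_y/Q̄_x) = (243/-10.8)(59.00/2202.5).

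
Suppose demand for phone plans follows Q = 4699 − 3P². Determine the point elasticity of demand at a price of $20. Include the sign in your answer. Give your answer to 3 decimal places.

At P = 20, Q = 3499.
dQ/dP = −6P = -120.
ε = (dQ/dP)(P/Q) = (-120)(20/3499).

-0.686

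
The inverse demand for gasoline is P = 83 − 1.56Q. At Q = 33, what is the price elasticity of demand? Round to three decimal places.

At Q = 33, P = 83 − 1.56(33) = 31.52.
dP/dQ = −1.56, so dQ/dP = 1/(−1.56) = -0.641.
ε = (dQ/dP)(P/Q) = (-0.641)(31.52/33).

-0.612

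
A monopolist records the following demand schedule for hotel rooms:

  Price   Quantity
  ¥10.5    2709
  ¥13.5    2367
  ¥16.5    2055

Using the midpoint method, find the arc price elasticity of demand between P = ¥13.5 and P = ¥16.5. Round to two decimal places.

At P = 13.5, Q = 2367; at P = 16.5, Q = 2055.
ΔQ = -312, ΔP = 3.0. Midpoints: P̄ = 15.00, Q̄ = 2211.0.
ε = (ΔQ/ΔP)(P̄/Q̄) = (-312/3.0)(15.00/2211.0).

-0.71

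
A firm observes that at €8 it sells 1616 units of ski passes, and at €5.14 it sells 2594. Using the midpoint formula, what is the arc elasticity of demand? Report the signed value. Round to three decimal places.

ΔQ = 2594 − 1616 = 978; ΔP = 5.14 − 8 = -2.86.
Midpoints: P̄ = 6.57, Q̄ = 2105.0.
ε = (ΔQ/ΔP)(P̄/Q̄) = (978/-2.86)(6.57/2105.0).

-1.067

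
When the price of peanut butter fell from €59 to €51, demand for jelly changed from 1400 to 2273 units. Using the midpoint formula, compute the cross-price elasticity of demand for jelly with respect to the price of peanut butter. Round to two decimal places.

ΔQ_x = 2273 − 1400 = 873; ΔP_y = 51 − 59 = -8.
Midpoints: P̄_y = 55.00, Q̄_x = 1836.5.
ε_xy = (ΔQ_x/ΔP_y)(P̄_y/Q̄_x) = (873/-8)(55.00/1836.5).
ε_xy < 0, so the goods are complements.

-3.27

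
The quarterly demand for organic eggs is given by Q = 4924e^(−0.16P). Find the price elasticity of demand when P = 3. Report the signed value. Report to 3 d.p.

-0.480

At P = 3, Q = 3046.889.
dQ/dP = −0.16·4924e^(−0.16P) = −0.16Q = -487.502.
ε = (dQ/dP)(P/Q) = (-487.502)(3/3046.889).
|ε| < 1, so demand is inelastic at this price.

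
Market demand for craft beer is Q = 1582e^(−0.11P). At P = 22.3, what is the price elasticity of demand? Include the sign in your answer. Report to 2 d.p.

-2.45

At P = 22.3, Q = 136.108.
dQ/dP = −0.11·1582e^(−0.11P) = −0.11Q = -14.972.
ε = (dQ/dP)(P/Q) = (-14.972)(22.3/136.108).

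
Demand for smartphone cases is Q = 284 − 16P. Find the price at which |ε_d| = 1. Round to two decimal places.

For linear demand Q = a − bP, ε = −bP/(a − bP). |ε| = 1 when bP = a − bP, i.e. P = a/(2b).
P = 284/(2·16) = 284/32 = 8.8750.

8.88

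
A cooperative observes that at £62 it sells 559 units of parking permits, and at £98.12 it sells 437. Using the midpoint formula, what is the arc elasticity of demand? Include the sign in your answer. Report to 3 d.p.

ΔQ = 437 − 559 = -122; ΔP = 98.12 − 62 = 36.12.
Midpoints: P̄ = 80.06, Q̄ = 498.0.
ε = (ΔQ/ΔP)(P̄/Q̄) = (-122/36.12)(80.06/498.0).

-0.543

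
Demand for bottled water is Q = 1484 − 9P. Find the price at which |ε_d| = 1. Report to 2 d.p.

82.44

For linear demand Q = a − bP, ε = −bP/(a − bP). |ε| = 1 when bP = a − bP, i.e. P = a/(2b).
P = 1484/(2·9) = 1484/18 = 82.4444.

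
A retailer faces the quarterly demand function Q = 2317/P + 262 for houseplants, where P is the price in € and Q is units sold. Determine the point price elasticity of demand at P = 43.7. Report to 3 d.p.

-0.168

At P = 43.7, Q = 315.021.
dQ/dP = −2317/P² = -1.213.
ε = (dQ/dP)(P/Q) = (-1.213)(43.7/315.021).
|ε| < 1, so demand is inelastic at this price.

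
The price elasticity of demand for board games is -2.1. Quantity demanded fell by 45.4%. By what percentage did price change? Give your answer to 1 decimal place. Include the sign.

%ΔP ≈ %ΔQ / ε = (-45.4%)/(-2.1) = 21.62%.

21.6%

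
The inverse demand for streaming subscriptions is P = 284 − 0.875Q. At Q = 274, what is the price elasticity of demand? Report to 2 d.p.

-0.18

At Q = 274, P = 284 − 0.875(274) = 44.25.
dP/dQ = −0.875, so dQ/dP = 1/(−0.875) = -1.143.
ε = (dQ/dP)(P/Q) = (-1.143)(44.25/274).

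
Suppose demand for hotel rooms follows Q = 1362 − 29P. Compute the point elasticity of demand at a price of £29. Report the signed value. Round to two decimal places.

-1.61

At P = 29, Q = 521.
dQ/dP = −29.
ε = (dQ/dP)(P/Q) = (-29)(29/521).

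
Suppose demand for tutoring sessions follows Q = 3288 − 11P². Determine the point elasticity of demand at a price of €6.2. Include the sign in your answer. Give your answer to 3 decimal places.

At P = 6.2, Q = 2865.160.
dQ/dP = −22P = -136.400.
ε = (dQ/dP)(P/Q) = (-136.400)(6.2/2865.160).

-0.295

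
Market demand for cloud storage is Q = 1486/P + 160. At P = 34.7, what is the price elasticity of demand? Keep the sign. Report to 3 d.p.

-0.211

At P = 34.7, Q = 202.824.
dQ/dP = −1486/P² = -1.234.
ε = (dQ/dP)(P/Q) = (-1.234)(34.7/202.824).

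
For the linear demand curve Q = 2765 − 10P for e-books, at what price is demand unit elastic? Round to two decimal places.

For linear demand Q = a − bP, ε = −bP/(a − bP). |ε| = 1 when bP = a − bP, i.e. P = a/(2b).
P = 2765/(2·10) = 2765/20 = 138.2500.

138.25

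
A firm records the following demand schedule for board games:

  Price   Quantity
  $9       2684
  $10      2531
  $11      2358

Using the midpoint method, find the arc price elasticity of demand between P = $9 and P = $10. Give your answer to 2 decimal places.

-0.56

At P = 9, Q = 2684; at P = 10, Q = 2531.
ΔQ = -153, ΔP = 1. Midpoints: P̄ = 9.50, Q̄ = 2607.5.
ε = (ΔQ/ΔP)(P̄/Q̄) = (-153/1)(9.50/2607.5).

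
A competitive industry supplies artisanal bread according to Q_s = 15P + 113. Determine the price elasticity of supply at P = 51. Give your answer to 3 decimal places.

At P = 51, Q_s = 878.
dQ_s/dP = 15.
ε_s = (dQ_s/dP)(P/Q_s) = (15)(51/878).

0.871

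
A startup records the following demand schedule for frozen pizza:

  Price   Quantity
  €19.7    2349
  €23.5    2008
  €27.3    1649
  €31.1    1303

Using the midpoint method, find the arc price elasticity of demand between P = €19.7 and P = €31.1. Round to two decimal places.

-1.28

At P = 19.7, Q = 2349; at P = 31.1, Q = 1303.
ΔQ = -1046, ΔP = 11.4. Midpoints: P̄ = 25.40, Q̄ = 1826.0.
ε = (ΔQ/ΔP)(P̄/Q̄) = (-1046/11.4)(25.40/1826.0).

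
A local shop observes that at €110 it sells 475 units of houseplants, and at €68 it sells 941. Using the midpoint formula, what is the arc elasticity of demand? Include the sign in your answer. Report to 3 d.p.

-1.395

ΔQ = 941 − 475 = 466; ΔP = 68 − 110 = -42.
Midpoints: P̄ = 89.00, Q̄ = 708.0.
ε = (ΔQ/ΔP)(P̄/Q̄) = (466/-42)(89.00/708.0).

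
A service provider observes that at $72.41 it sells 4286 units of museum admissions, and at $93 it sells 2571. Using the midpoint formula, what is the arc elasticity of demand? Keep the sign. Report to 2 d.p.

ΔQ = 2571 − 4286 = -1715; ΔP = 93 − 72.41 = 20.59.
Midpoints: P̄ = 82.70, Q̄ = 3428.5.
ε = (ΔQ/ΔP)(P̄/Q̄) = (-1715/20.59)(82.70/3428.5).

-2.01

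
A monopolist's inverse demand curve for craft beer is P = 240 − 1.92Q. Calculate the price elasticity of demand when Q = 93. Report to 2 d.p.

At Q = 93, P = 240 − 1.92(93) = 61.44.
dP/dQ = −1.92, so dQ/dP = 1/(−1.92) = -0.521.
ε = (dQ/dP)(P/Q) = (-0.521)(61.44/93).

-0.34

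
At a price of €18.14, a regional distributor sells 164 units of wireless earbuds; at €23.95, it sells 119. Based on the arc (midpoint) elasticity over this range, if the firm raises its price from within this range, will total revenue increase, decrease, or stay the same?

decrease

Arc ε = (-45/5.81)(21.05/141.5) ≈ -1.152.
|ε| = 1.15 > 1, so demand is elastic. A price rise therefore reduces total revenue.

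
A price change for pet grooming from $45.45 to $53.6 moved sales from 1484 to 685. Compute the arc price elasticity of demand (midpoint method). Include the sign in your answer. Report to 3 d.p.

-4.477

ΔQ = 685 − 1484 = -799; ΔP = 53.6 − 45.45 = 8.15.
Midpoints: P̄ = 49.53, Q̄ = 1084.5.
ε = (ΔQ/ΔP)(P̄/Q̄) = (-799/8.15)(49.53/1084.5).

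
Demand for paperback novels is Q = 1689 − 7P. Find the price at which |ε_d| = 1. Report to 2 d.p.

120.64

For linear demand Q = a − bP, ε = −bP/(a − bP). |ε| = 1 when bP = a − bP, i.e. P = a/(2b).
P = 1689/(2·7) = 1689/14 = 120.6429.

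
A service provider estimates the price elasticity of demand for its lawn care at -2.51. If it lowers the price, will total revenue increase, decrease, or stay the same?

|ε| = 2.51 > 1, so demand is elastic. A price cut therefore raises total revenue.

increase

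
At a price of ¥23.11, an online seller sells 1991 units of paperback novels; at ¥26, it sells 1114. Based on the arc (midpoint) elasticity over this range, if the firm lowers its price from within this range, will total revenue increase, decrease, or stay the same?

Arc ε = (-877/2.89)(24.55/1552.5) ≈ -4.800.
|ε| = 4.80 > 1, so demand is elastic. A price cut therefore raises total revenue.

increase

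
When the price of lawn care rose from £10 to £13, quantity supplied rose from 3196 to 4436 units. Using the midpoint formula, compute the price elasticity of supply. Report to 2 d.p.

1.25

ΔQ = 4436 − 3196 = 1240; ΔP = 13 − 10 = 3.
Midpoints: P̄ = 11.50, Q̄ = 3816.0.
ε_s = (ΔQ/ΔP)(P̄/Q̄) = (1240/3)(11.50/3816.0).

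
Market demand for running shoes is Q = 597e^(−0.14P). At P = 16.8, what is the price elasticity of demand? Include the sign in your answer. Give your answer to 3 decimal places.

-2.352

At P = 16.8, Q = 56.822.
dQ/dP = −0.14·597e^(−0.14P) = −0.14Q = -7.955.
ε = (dQ/dP)(P/Q) = (-7.955)(16.8/56.822).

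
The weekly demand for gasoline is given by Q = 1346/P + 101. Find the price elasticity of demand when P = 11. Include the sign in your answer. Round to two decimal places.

-0.55

At P = 11, Q = 223.364.
dQ/dP = −1346/P² = -11.124.
ε = (dQ/dP)(P/Q) = (-11.124)(11/223.364).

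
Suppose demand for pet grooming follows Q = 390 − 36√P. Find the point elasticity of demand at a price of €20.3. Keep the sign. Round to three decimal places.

-0.356

At P = 20.3, Q = 227.800.
dQ/dP = −36/(2√P) = -3.995.
ε = (dQ/dP)(P/Q) = (-3.995)(20.3/227.800).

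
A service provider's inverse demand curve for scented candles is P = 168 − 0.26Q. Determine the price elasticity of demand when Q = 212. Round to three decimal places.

At Q = 212, P = 168 − 0.26(212) = 112.88.
dP/dQ = −0.26, so dQ/dP = 1/(−0.26) = -3.846.
ε = (dQ/dP)(P/Q) = (-3.846)(112.88/212).

-2.048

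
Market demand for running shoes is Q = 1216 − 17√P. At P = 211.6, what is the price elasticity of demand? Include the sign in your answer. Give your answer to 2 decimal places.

At P = 211.6, Q = 968.710.
dQ/dP = −17/(2√P) = -0.584.
ε = (dQ/dP)(P/Q) = (-0.584)(211.6/968.710).

-0.13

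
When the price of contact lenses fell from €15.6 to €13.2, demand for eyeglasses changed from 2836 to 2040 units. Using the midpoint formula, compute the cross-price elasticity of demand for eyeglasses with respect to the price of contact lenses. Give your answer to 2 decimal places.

ΔQ_x = 2040 − 2836 = -796; ΔP_y = 13.2 − 15.6 = -2.4.
Midpoints: P̄_y = 14.40, Q̄_x = 2438.0.
ε_xy = (ΔQ_x/ΔP_y)(P̄_y/Q̄_x) = (-796/-2.4)(14.40/2438.0).

1.96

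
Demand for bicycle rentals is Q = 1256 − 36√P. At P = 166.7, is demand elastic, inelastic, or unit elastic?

Q = 791.196, dQ/dP = -1.394.
ε = (dQ/dP)(P/Q) ≈ -0.294.
|ε| = 0.29 < 1.

inelastic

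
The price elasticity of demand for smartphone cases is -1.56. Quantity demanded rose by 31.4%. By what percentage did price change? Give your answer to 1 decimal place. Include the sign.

%ΔP ≈ %ΔQ / ε = (31.4%)/(-1.56) = -20.13%.

-20.1%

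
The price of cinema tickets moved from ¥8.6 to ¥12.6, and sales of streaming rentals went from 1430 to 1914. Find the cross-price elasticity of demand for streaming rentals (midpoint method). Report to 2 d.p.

0.77

ΔQ_x = 1914 − 1430 = 484; ΔP_y = 12.6 − 8.6 = 4.
Midpoints: P̄_y = 10.60, Q̄_x = 1672.0.
ε_xy = (ΔQ_x/ΔP_y)(P̄_y/Q̄_x) = (484/4)(10.60/1672.0).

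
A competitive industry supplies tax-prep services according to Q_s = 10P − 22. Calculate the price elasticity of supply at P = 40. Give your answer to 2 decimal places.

1.06

At P = 40, Q_s = 378.
dQ_s/dP = 10.
ε_s = (dQ_s/dP)(P/Q_s) = (10)(40/378).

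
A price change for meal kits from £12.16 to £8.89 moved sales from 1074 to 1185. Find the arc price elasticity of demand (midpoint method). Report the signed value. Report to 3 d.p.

-0.316

ΔQ = 1185 − 1074 = 111; ΔP = 8.89 − 12.16 = -3.27.
Midpoints: P̄ = 10.53, Q̄ = 1129.5.
ε = (ΔQ/ΔP)(P̄/Q̄) = (111/-3.27)(10.53/1129.5).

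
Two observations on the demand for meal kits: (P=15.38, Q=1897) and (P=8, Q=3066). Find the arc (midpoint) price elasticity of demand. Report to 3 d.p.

ΔQ = 3066 − 1897 = 1169; ΔP = 8 − 15.38 = -7.38.
Midpoints: P̄ = 11.69, Q̄ = 2481.5.
ε = (ΔQ/ΔP)(P̄/Q̄) = (1169/-7.38)(11.69/2481.5).

-0.746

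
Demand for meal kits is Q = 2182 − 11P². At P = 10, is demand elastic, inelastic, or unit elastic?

elastic

Q = 1082, dQ/dP = -220.
ε = (dQ/dP)(P/Q) ≈ -2.033.
|ε| = 2.03 > 1.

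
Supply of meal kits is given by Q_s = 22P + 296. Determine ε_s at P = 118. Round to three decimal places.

At P = 118, Q_s = 2892.
dQ_s/dP = 22.
ε_s = (dQ_s/dP)(P/Q_s) = (22)(118/2892).

0.898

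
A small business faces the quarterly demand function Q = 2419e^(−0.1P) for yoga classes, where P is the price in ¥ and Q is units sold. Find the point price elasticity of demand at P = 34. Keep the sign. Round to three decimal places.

At P = 34, Q = 80.730.
dQ/dP = −0.1·2419e^(−0.1P) = −0.1Q = -8.073.
ε = (dQ/dP)(P/Q) = (-8.073)(34/80.730).

-3.400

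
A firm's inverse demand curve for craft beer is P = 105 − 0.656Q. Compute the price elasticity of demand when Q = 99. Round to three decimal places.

At Q = 99, P = 105 − 0.656(99) = 40.06.
dP/dQ = −0.656, so dQ/dP = 1/(−0.656) = -1.524.
ε = (dQ/dP)(P/Q) = (-1.524)(40.06/99).

-0.617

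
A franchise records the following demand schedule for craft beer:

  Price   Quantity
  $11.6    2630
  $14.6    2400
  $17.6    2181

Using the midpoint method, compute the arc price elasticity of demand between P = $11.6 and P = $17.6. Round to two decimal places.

-0.45

At P = 11.6, Q = 2630; at P = 17.6, Q = 2181.
ΔQ = -449, ΔP = 6.0. Midpoints: P̄ = 14.60, Q̄ = 2405.5.
ε = (ΔQ/ΔP)(P̄/Q̄) = (-449/6.0)(14.60/2405.5).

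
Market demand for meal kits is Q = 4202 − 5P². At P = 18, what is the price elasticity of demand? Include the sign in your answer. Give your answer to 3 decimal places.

At P = 18, Q = 2582.
dQ/dP = −10P = -180.
ε = (dQ/dP)(P/Q) = (-180)(18/2582).

-1.255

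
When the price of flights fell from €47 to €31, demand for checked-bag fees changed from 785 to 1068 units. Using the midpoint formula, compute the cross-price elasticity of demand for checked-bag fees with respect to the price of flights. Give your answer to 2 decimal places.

-0.74

ΔQ_x = 1068 − 785 = 283; ΔP_y = 31 − 47 = -16.
Midpoints: P̄_y = 39.00, Q̄_x = 926.5.
ε_xy = (ΔQ_x/ΔP_y)(P̄_y/Q̄_x) = (283/-16)(39.00/926.5).
ε_xy < 0, so the goods are complements.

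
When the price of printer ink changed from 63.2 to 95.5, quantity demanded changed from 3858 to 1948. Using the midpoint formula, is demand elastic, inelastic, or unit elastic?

Arc ε ≈ -1.616.
|ε| = 1.62 > 1.

elastic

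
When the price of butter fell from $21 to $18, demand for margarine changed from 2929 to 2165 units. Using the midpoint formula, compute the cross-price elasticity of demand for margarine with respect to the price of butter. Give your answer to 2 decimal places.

ΔQ_x = 2165 − 2929 = -764; ΔP_y = 18 − 21 = -3.
Midpoints: P̄_y = 19.50, Q̄_x = 2547.0.
ε_xy = (ΔQ_x/ΔP_y)(P̄_y/Q̄_x) = (-764/-3)(19.50/2547.0).
ε_xy > 0, so the goods are substitutes.

1.95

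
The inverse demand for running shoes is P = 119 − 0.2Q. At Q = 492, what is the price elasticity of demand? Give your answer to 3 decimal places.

At Q = 492, P = 119 − 0.2(492) = 20.60.
dP/dQ = −0.2, so dQ/dP = 1/(−0.2) = -5.000.
ε = (dQ/dP)(P/Q) = (-5.000)(20.60/492).

-0.209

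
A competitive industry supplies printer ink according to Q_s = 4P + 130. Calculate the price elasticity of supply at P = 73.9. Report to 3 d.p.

0.695

At P = 73.9, Q_s = 425.60.
dQ_s/dP = 4.
ε_s = (dQ_s/dP)(P/Q_s) = (4)(73.9/425.60).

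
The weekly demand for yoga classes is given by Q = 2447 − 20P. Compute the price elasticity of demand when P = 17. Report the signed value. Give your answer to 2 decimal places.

-0.16

At P = 17, Q = 2107.
dQ/dP = −20.
ε = (dQ/dP)(P/Q) = (-20)(17/2107).
|ε| < 1, so demand is inelastic at this price.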